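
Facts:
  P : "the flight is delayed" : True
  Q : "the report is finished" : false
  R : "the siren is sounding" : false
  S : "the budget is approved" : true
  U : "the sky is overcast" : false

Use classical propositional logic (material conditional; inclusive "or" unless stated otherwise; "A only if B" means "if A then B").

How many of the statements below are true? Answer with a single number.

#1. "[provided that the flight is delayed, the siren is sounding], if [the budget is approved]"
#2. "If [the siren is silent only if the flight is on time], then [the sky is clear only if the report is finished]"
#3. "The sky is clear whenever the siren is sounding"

2

#1: This is S -> (P -> R).

P -> R = True -> False = False
S -> (P -> R) = True -> False = False
Hence #1 is false.

#2: This is (not R -> not P) -> (not U -> Q).

not R = not False = True
not P = not True = False
not R -> not P = True -> False = False
not U = not False = True
not U -> Q = True -> False = False
(not R -> not P) -> (not U -> Q) = False -> False = True
So #2 is true.

#3: Formalization: R -> not U

not U = not False = True
R -> not U = False -> True = True
So #3 is true.

True statements: 2 (#2, #3).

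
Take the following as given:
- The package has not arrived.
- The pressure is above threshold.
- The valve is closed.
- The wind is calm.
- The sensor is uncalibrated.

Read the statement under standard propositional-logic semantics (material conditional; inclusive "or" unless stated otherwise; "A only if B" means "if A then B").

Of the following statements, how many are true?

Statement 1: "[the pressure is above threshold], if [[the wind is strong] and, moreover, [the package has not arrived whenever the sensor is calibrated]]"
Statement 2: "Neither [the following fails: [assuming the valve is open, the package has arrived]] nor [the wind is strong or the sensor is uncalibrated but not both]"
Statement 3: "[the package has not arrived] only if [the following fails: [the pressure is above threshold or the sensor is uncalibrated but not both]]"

2

Let P = "the wind is strong" (F), G = "the sensor is calibrated" (F), U = "the package has arrived" (F), D = "the pressure is above threshold" (T), M = "the valve is open" (F).

Statement 1: In symbols: (P ∧ (G → ¬U)) → D

¬U = ¬F = T
G → ¬U = F → T = T
P ∧ (G → ¬U) = F ∧ T = F
(P ∧ (G → ¬U)) → D = F → T = T
Thus Statement 1 is true.

Statement 2: This is ¬(M → U) ↓ (P ⊕ ¬G).

M → U = F → F = T
¬(M → U) = ¬T = F
¬G = ¬F = T
P ⊕ ¬G = F ⊕ T = T
¬(M → U) ↓ (P ⊕ ¬G) = F ↓ T = F
Thus Statement 2 is false.

Statement 3: Formalization: ¬U → ¬(D ⊕ ¬G)

¬U = ¬F = T
¬G = ¬F = T
D ⊕ ¬G = T ⊕ T = F
¬(D ⊕ ¬G) = ¬F = T
¬U → ¬(D ⊕ ¬G) = T → T = T
So Statement 3 is true.

2 of the 3 statements are true (Statement 1, Statement 3).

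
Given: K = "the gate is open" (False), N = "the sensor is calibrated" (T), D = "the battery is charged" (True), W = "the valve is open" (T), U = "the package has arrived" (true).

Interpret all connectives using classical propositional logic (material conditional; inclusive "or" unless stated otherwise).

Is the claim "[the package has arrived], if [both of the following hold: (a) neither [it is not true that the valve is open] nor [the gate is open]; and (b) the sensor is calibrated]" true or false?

True.

Values: W=True, K=False, N=True, U=True.
This is ((not W nor K) and N) -> U.

not W = not True = False
not W nor K = False nor False = True
(not W nor K) and N = True and True = True
((not W nor K) and N) -> U = True -> True = True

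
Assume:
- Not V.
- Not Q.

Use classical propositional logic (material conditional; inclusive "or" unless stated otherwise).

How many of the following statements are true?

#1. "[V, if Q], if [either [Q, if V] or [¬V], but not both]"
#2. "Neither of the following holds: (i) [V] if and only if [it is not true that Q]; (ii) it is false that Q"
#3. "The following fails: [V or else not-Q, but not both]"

#1: Parsed as ((V -> Q) xor not V) -> (Q -> V)

V -> Q = False -> False = True
not V = not False = True
(V -> Q) xor not V = True xor True = False
Q -> V = False -> False = True
((V -> Q) xor not V) -> (Q -> V) = False -> True = True
So #1 is true.

#2: Formalization: (V iff not Q) nor not Q

not Q = not False = True
V iff not Q = False iff True = False
not Q = not False = True
(V iff not Q) nor not Q = False nor True = False
Thus #2 is false.

#3: Formalization: not (V xor not Q)

not Q = not False = True
V xor not Q = False xor True = True
not (V xor not Q) = not True = False
So #3 is false.

1 of the 3 statements is true (#1).

1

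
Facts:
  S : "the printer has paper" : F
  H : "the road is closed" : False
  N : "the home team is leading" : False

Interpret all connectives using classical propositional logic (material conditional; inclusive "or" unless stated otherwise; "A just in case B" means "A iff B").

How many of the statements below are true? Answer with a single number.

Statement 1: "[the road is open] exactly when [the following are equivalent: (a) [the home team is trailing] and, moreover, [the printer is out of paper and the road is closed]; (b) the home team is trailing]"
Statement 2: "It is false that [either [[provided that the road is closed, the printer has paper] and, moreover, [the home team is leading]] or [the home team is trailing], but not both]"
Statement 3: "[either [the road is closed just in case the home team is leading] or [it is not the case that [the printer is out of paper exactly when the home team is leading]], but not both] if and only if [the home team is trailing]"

Statement 1: This is ¬H ↔ ((¬N ∧ (¬S ∧ H)) ↔ ¬N).

¬H = ¬F = T
¬N = ¬F = T
¬S = ¬F = T
¬S ∧ H = T ∧ F = F
¬N ∧ (¬S ∧ H) = T ∧ F = F
¬N = ¬F = T
(¬N ∧ (¬S ∧ H)) ↔ ¬N = F ↔ T = F
¬H ↔ ((¬N ∧ (¬S ∧ H)) ↔ ¬N) = T ↔ F = F
Hence Statement 1 is false.

Statement 2: Parsed as ¬(((H → S) ∧ N) ⊕ ¬N)

H → S = F → F = T
(H → S) ∧ N = T ∧ F = F
¬N = ¬F = T
((H → S) ∧ N) ⊕ ¬N = F ⊕ T = T
¬(((H → S) ∧ N) ⊕ ¬N) = ¬T = F
Hence Statement 2 is false.

Statement 3: In symbols: ((H ↔ N) ⊕ ¬(¬S ↔ N)) ↔ ¬N

H ↔ N = F ↔ F = T
¬S = ¬F = T
¬S ↔ N = T ↔ F = F
¬(¬S ↔ N) = ¬F = T
(H ↔ N) ⊕ ¬(¬S ↔ N) = T ⊕ T = F
¬N = ¬F = T
((H ↔ N) ⊕ ¬(¬S ↔ N)) ↔ ¬N = F ↔ T = F
Thus Statement 3 is false.

Count: 0.

0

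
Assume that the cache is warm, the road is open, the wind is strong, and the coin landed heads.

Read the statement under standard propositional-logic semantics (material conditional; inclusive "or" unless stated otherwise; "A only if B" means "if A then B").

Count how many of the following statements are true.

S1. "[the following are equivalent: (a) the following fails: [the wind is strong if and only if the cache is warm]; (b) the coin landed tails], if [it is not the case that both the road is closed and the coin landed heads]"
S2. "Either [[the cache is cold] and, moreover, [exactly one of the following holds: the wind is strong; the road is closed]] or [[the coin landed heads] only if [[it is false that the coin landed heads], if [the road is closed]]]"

2

Let U = "the road is closed" (F), H = "the coin landed heads" (T), K = "the wind is strong" (T), L = "the cache is warm" (T).

S1: Formalization: (U nand H) -> (~(K <-> L) <-> ~H)

U nand H = F nand T = T
K <-> L = T <-> T = T
~(K <-> L) = ~T = F
~H = ~T = F
~(K <-> L) <-> ~H = F <-> F = T
(U nand H) -> (~(K <-> L) <-> ~H) = T -> T = T
So S1 is true.

S2: Parsed as (~L & (K xor U)) | (H -> (U -> ~H))

~L = ~T = F
K xor U = T xor F = T
~L & (K xor U) = F & T = F
~H = ~T = F
U -> ~H = F -> F = T
H -> (U -> ~H) = T -> T = T
(~L & (K xor U)) | (H -> (U -> ~H)) = F | T = T
Thus S2 is true.

Count: 2.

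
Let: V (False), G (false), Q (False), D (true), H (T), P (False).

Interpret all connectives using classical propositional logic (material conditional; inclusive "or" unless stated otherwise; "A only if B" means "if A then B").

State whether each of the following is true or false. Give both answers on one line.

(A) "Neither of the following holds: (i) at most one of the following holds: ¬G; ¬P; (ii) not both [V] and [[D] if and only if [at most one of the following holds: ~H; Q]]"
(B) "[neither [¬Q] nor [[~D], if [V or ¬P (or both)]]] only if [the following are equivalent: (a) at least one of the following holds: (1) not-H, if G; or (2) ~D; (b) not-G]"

(A): This is (~G nand ~P) nor (V nand (D <-> (~H nand Q))).

~G = ~F = T
~P = ~F = T
~G nand ~P = T nand T = F
~H = ~T = F
~H nand Q = F nand F = T
D <-> (~H nand Q) = T <-> T = T
V nand (D <-> (~H nand Q)) = F nand T = T
(~G nand ~P) nor (V nand (D <-> (~H nand Q))) = F nor T = F
Thus (A) is false.

(B): Formalization: (~Q nor ((V | ~P) -> ~D)) -> (((G -> ~H) | ~D) <-> ~G)

~Q = ~F = T
~P = ~F = T
V | ~P = F | T = T
~D = ~T = F
(V | ~P) -> ~D = T -> F = F
~Q nor ((V | ~P) -> ~D) = T nor F = F
~H = ~T = F
G -> ~H = F -> F = T
~D = ~T = F
(G -> ~H) | ~D = T | F = T
~G = ~F = T
((G -> ~H) | ~D) <-> ~G = T <-> T = T
(~Q nor ((V | ~P) -> ~D)) -> (((G -> ~H) | ~D) <-> ~G) = F -> T = T
So (B) is true.

(A) False / (B) True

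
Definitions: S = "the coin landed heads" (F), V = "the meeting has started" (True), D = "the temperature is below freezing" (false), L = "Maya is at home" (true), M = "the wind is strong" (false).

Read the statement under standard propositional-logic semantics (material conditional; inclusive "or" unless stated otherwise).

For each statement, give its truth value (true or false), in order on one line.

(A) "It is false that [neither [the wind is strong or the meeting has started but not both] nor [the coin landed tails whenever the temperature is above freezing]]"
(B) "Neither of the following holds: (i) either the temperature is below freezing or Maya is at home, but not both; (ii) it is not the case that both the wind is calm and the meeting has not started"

(A): This is not ((M xor V) nor (not D -> not S)).

M xor V = False xor True = True
not D = not False = True
not S = not False = True
not D -> not S = True -> True = True
(M xor V) nor (not D -> not S) = True nor True = False
not ((M xor V) nor (not D -> not S)) = not False = True
Hence (A) is true.

(B): Formalization: (D xor L) nor (not M nand not V)

D xor L = False xor True = True
not M = not False = True
not V = not True = False
not M nand not V = True nand False = True
(D xor L) nor (not M nand not V) = True nor True = False
Thus (B) is false.

(A) True / (B) False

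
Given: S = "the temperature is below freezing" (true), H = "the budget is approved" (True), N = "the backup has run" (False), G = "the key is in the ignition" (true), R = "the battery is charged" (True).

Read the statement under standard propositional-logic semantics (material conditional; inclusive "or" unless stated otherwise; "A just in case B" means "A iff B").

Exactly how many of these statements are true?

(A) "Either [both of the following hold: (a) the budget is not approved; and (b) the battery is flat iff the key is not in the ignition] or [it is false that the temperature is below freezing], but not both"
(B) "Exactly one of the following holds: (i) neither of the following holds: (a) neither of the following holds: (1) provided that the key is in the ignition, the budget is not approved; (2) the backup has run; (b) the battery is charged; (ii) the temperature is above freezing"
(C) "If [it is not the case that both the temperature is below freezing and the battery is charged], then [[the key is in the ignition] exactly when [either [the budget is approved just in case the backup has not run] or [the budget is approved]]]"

(A): Parsed as (~H & (~R <-> ~G)) xor ~S

~H = ~T = F
~R = ~T = F
~G = ~T = F
~R <-> ~G = F <-> F = T
~H & (~R <-> ~G) = F & T = F
~S = ~T = F
(~H & (~R <-> ~G)) xor ~S = F xor F = F
So (A) is false.

(B): This is (((G -> ~H) nor N) nor R) xor ~S.

~H = ~T = F
G -> ~H = T -> F = F
(G -> ~H) nor N = F nor F = T
((G -> ~H) nor N) nor R = T nor T = F
~S = ~T = F
(((G -> ~H) nor N) nor R) xor ~S = F xor F = F
Hence (B) is false.

(C): Formalization: (S nand R) -> (G <-> ((H <-> ~N) | H))

S nand R = T nand T = F
~N = ~F = T
H <-> ~N = T <-> T = T
(H <-> ~N) | H = T | T = T
G <-> ((H <-> ~N) | H) = T <-> T = T
(S nand R) -> (G <-> ((H <-> ~N) | H)) = F -> T = T
Hence (C) is true.

True statements: 1 ((C)).

1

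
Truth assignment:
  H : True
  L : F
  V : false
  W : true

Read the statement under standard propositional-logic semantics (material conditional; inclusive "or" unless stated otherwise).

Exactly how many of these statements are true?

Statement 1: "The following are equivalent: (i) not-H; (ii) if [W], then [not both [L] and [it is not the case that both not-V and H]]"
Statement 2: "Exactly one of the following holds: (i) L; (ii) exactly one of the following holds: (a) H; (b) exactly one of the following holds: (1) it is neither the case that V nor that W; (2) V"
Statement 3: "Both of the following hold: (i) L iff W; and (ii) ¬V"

Statement 1: Parsed as ~H <-> (W -> (L nand (~V nand H)))

~H = ~T = F
~V = ~F = T
~V nand H = T nand T = F
L nand (~V nand H) = F nand F = T
W -> (L nand (~V nand H)) = T -> T = T
~H <-> (W -> (L nand (~V nand H))) = F <-> T = F
Hence Statement 1 is false.

Statement 2: In symbols: L xor (H xor ((V nor W) xor V))

V nor W = F nor T = F
(V nor W) xor V = F xor F = F
H xor ((V nor W) xor V) = T xor F = T
L xor (H xor ((V nor W) xor V)) = F xor T = T
Thus Statement 2 is true.

Statement 3: Parsed as (L <-> W) & ~V

L <-> W = F <-> T = F
~V = ~F = T
(L <-> W) & ~V = F & T = F
Hence Statement 3 is false.

Count: 1.

1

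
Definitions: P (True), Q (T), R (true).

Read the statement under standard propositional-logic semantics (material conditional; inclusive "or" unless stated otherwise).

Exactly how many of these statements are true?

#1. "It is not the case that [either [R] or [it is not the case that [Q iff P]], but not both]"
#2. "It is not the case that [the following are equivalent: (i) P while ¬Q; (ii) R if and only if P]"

1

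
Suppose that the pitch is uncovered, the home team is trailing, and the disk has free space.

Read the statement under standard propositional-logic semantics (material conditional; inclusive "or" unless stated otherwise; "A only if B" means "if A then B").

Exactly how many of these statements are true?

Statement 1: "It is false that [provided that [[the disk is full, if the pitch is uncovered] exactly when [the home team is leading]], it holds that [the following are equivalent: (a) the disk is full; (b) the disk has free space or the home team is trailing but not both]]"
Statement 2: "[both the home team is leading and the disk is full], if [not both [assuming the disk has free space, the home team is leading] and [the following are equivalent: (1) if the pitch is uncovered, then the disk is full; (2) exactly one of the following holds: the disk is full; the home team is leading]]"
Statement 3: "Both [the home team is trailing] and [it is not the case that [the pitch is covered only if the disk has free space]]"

Let P = "the pitch is covered" (F), R = "the disk is full" (F), Q = "the home team is leading" (F).

Statement 1: Parsed as ¬(((¬P → R) ↔ Q) → (R ↔ (¬R ⊕ ¬Q)))

¬P = ¬F = T
¬P → R = T → F = F
(¬P → R) ↔ Q = F ↔ F = T
¬R = ¬F = T
¬Q = ¬F = T
¬R ⊕ ¬Q = T ⊕ T = F
R ↔ (¬R ⊕ ¬Q) = F ↔ F = T
((¬P → R) ↔ Q) → (R ↔ (¬R ⊕ ¬Q)) = T → T = T
¬(((¬P → R) ↔ Q) → (R ↔ (¬R ⊕ ¬Q))) = ¬T = F
So Statement 1 is false.

Statement 2: This is ((¬R → Q) ↑ ((¬P → R) ↔ (R ⊕ Q))) → (Q ∧ R).

¬R = ¬F = T
¬R → Q = T → F = F
¬P = ¬F = T
¬P → R = T → F = F
R ⊕ Q = F ⊕ F = F
(¬P → R) ↔ (R ⊕ Q) = F ↔ F = T
(¬R → Q) ↑ ((¬P → R) ↔ (R ⊕ Q)) = F ↑ T = T
Q ∧ R = F ∧ F = F
((¬R → Q) ↑ ((¬P → R) ↔ (R ⊕ Q))) → (Q ∧ R) = T → F = F
Thus Statement 2 is false.

Statement 3: Formalization: ¬Q ∧ ¬(P → ¬R)

¬Q = ¬F = T
¬R = ¬F = T
P → ¬R = F → T = T
¬(P → ¬R) = ¬T = F
¬Q ∧ ¬(P → ¬R) = T ∧ F = F
Thus Statement 3 is false.

0 of the 3 statements are true (none).

0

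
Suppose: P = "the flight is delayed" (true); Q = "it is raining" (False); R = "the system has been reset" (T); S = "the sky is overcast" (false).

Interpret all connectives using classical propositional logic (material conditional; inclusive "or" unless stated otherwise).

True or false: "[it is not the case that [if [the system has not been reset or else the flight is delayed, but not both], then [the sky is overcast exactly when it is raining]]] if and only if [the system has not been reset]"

True

Values: R=T, P=T, S=F, Q=F.
In symbols: ¬((¬R ⊕ P) → (S ↔ Q)) ↔ ¬R

¬R = ¬T = F
¬R ⊕ P = F ⊕ T = T
S ↔ Q = F ↔ F = T
(¬R ⊕ P) → (S ↔ Q) = T → T = T
¬((¬R ⊕ P) → (S ↔ Q)) = ¬T = F
¬R = ¬T = F
¬((¬R ⊕ P) → (S ↔ Q)) ↔ ¬R = F ↔ F = T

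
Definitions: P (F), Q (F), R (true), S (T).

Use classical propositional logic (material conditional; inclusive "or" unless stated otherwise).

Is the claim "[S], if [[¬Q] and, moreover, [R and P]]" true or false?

Formalization: (not Q and (R and P)) -> S

not Q = not False = True
R and P = True and False = False
not Q and (R and P) = True and False = False
(not Q and (R and P)) -> S = False -> True = True

The statement is true.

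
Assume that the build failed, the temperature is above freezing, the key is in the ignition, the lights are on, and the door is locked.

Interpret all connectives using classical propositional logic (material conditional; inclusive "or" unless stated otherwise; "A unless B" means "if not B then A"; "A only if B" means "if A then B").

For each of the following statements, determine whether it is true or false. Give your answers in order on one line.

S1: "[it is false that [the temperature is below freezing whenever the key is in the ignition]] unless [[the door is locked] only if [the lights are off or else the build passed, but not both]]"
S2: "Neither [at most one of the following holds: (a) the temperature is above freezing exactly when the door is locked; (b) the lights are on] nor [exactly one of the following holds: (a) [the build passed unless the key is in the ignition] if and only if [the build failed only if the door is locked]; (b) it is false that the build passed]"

S1 True / S2 True

Let V = "the key is in the ignition" (T), L = "the temperature is below freezing" (F), K = "the door is locked" (T), D = "the lights are on" (T), G = "the build passed" (F).

S1: Parsed as ¬(V → L) ∨ (K → (¬D ⊕ G))

V → L = T → F = F
¬(V → L) = ¬F = T
¬D = ¬T = F
¬D ⊕ G = F ⊕ F = F
K → (¬D ⊕ G) = T → F = F
¬(V → L) ∨ (K → (¬D ⊕ G)) = T ∨ F = T
Hence S1 is true.

S2: In symbols: ((¬L ↔ K) ↑ D) ↓ (((G ∨ V) ↔ (¬G → K)) ⊕ ¬G)

¬L = ¬F = T
¬L ↔ K = T ↔ T = T
(¬L ↔ K) ↑ D = T ↑ T = F
G ∨ V = F ∨ T = T
¬G = ¬F = T
¬G → K = T → T = T
(G ∨ V) ↔ (¬G → K) = T ↔ T = T
¬G = ¬F = T
((G ∨ V) ↔ (¬G → K)) ⊕ ¬G = T ⊕ T = F
((¬L ↔ K) ↑ D) ↓ (((G ∨ V) ↔ (¬G → K)) ⊕ ¬G) = F ↓ F = T
Hence S2 is true.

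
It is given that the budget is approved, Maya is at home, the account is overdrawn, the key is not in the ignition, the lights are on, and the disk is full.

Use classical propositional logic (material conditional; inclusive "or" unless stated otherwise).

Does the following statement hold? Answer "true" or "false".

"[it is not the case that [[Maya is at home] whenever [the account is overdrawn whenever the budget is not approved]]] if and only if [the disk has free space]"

True.

Let N = "the budget is approved" (True), S = "the account is overdrawn" (True), R = "Maya is at home" (True), D = "the disk is full" (True).
Parsed as not ((not N -> S) -> R) iff not D

not N = not True = False
not N -> S = False -> True = True
(not N -> S) -> R = True -> True = True
not ((not N -> S) -> R) = not True = False
not D = not True = False
not ((not N -> S) -> R) iff not D = False iff False = True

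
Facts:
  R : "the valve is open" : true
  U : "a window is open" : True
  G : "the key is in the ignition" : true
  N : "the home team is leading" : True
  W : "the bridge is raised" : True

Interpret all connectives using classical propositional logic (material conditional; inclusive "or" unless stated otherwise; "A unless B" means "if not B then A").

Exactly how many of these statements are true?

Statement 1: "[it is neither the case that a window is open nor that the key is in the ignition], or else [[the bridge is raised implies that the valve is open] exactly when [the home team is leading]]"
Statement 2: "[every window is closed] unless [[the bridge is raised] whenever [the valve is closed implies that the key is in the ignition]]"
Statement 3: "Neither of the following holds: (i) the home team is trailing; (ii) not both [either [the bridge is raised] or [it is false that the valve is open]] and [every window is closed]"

Statement 1: In symbols: (U nor G) or ((W -> R) iff N)

U nor G = True nor True = False
W -> R = True -> True = True
(W -> R) iff N = True iff True = True
(U nor G) or ((W -> R) iff N) = False or True = True
Thus Statement 1 is true.

Statement 2: Parsed as not U or ((not R -> G) -> W)

not U = not True = False
not R = not True = False
not R -> G = False -> True = True
(not R -> G) -> W = True -> True = True
not U or ((not R -> G) -> W) = False or True = True
So Statement 2 is true.

Statement 3: Parsed as not N nor ((W or not R) nand not U)

not N = not True = False
not R = not True = False
W or not R = True or False = True
not U = not True = False
(W or not R) nand not U = True nand False = True
not N nor ((W or not R) nand not U) = False nor True = False
Hence Statement 3 is false.

True statements: 2 (Statement 1, Statement 2).

2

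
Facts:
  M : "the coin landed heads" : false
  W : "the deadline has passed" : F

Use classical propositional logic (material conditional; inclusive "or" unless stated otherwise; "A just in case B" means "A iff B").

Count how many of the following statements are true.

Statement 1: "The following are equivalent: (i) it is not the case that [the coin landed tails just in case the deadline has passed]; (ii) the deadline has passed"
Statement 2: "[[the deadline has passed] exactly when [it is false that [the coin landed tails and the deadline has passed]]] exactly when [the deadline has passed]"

Statement 1: In symbols: ~(~M <-> W) <-> W

~M = ~F = T
~M <-> W = T <-> F = F
~(~M <-> W) = ~F = T
~(~M <-> W) <-> W = T <-> F = F
So Statement 1 is false.

Statement 2: This is (W <-> ~(~M & W)) <-> W.

~M = ~F = T
~M & W = T & F = F
~(~M & W) = ~F = T
W <-> ~(~M & W) = F <-> T = F
(W <-> ~(~M & W)) <-> W = F <-> F = T
Hence Statement 2 is true.

1 of the 2 statements is true (Statement 2).

1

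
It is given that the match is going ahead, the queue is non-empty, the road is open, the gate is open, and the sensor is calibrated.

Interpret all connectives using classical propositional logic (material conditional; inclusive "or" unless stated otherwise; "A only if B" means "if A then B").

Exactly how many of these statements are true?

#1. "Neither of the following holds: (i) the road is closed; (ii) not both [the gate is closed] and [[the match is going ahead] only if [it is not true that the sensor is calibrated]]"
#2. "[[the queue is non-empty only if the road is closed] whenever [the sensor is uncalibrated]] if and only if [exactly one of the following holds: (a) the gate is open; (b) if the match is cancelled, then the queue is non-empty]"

0

Let R = "the road is closed" (F), S = "the gate is open" (T), P = "the match is cancelled" (F), U = "the sensor is calibrated" (T), Q = "the queue is empty" (F).

#1: In symbols: R nor (~S nand (~P -> ~U))

~S = ~T = F
~P = ~F = T
~U = ~T = F
~P -> ~U = T -> F = F
~S nand (~P -> ~U) = F nand F = T
R nor (~S nand (~P -> ~U)) = F nor T = F
Thus #1 is false.

#2: Formalization: (~U -> (~Q -> R)) <-> (S xor (P -> ~Q))

~U = ~T = F
~Q = ~F = T
~Q -> R = T -> F = F
~U -> (~Q -> R) = F -> F = T
~Q = ~F = T
P -> ~Q = F -> T = T
S xor (P -> ~Q) = T xor T = F
(~U -> (~Q -> R)) <-> (S xor (P -> ~Q)) = T <-> F = F
Thus #2 is false.

Count: 0.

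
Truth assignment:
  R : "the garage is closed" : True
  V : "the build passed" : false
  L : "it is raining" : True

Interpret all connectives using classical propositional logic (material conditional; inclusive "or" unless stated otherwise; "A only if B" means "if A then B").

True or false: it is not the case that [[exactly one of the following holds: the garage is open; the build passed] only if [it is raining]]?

false

Values: R=T, V=F, L=T.
In symbols: ~((~R xor V) -> L)

~R = ~T = F
~R xor V = F xor F = F
(~R xor V) -> L = F -> T = T
~((~R xor V) -> L) = ~T = F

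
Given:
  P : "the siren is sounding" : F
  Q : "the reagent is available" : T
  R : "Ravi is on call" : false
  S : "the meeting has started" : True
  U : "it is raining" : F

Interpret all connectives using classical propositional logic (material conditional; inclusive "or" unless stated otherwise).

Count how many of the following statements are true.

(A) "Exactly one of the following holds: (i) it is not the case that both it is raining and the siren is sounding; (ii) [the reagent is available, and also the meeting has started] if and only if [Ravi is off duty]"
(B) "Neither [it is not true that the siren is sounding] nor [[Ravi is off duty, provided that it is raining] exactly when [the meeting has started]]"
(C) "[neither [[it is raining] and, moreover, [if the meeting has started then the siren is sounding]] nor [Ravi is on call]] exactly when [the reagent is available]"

1

(A): Formalization: (U nand P) xor ((Q & S) <-> ~R)

U nand P = F nand F = T
Q & S = T & T = T
~R = ~F = T
(Q & S) <-> ~R = T <-> T = T
(U nand P) xor ((Q & S) <-> ~R) = T xor T = F
Hence (A) is false.

(B): This is ~P nor ((U -> ~R) <-> S).

~P = ~F = T
~R = ~F = T
U -> ~R = F -> T = T
(U -> ~R) <-> S = T <-> T = T
~P nor ((U -> ~R) <-> S) = T nor T = F
Hence (B) is false.

(C): Parsed as ((U & (S -> P)) nor R) <-> Q

S -> P = T -> F = F
U & (S -> P) = F & F = F
(U & (S -> P)) nor R = F nor F = T
((U & (S -> P)) nor R) <-> Q = T <-> T = T
Thus (C) is true.

True statements: 1 ((C)).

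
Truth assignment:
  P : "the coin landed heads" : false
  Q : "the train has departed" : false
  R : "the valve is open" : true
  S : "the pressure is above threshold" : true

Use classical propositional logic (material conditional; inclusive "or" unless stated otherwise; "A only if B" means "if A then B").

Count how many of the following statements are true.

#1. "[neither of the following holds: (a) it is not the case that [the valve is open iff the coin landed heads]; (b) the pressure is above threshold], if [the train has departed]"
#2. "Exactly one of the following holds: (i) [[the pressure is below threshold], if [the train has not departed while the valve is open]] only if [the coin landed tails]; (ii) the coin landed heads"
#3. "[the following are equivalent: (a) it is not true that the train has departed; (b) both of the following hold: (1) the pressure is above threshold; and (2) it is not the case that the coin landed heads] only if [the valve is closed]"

2

#1: This is Q -> (not (R iff P) nor S).

R iff P = True iff False = False
not (R iff P) = not False = True
not (R iff P) nor S = True nor True = False
Q -> (not (R iff P) nor S) = False -> False = True
So #1 is true.

#2: This is (((not Q and R) -> not S) -> not P) xor P.

not Q = not False = True
not Q and R = True and True = True
not S = not True = False
(not Q and R) -> not S = True -> False = False
not P = not False = True
((not Q and R) -> not S) -> not P = False -> True = True
(((not Q and R) -> not S) -> not P) xor P = True xor False = True
Hence #2 is true.

#3: This is (not Q iff (S and not P)) -> not R.

not Q = not False = True
not P = not False = True
S and not P = True and True = True
not Q iff (S and not P) = True iff True = True
not R = not True = False
(not Q iff (S and not P)) -> not R = True -> False = False
So #3 is false.

Count: 2.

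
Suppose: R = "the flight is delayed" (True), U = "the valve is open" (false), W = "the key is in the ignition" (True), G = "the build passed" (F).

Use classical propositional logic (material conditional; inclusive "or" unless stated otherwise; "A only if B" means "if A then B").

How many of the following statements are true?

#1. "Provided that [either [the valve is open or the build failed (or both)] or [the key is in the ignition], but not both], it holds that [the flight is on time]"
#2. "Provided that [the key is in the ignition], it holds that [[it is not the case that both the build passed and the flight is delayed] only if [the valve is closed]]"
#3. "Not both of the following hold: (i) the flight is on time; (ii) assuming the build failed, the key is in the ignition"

3

#1: In symbols: ((U or not G) xor W) -> not R

not G = not False = True
U or not G = False or True = True
(U or not G) xor W = True xor True = False
not R = not True = False
((U or not G) xor W) -> not R = False -> False = True
Thus #1 is true.

#2: Parsed as W -> ((G nand R) -> not U)

G nand R = False nand True = True
not U = not False = True
(G nand R) -> not U = True -> True = True
W -> ((G nand R) -> not U) = True -> True = True
So #2 is true.

#3: Formalization: not R nand (not G -> W)

not R = not True = False
not G = not False = True
not G -> W = True -> True = True
not R nand (not G -> W) = False nand True = True
Thus #3 is true.

Count: 3.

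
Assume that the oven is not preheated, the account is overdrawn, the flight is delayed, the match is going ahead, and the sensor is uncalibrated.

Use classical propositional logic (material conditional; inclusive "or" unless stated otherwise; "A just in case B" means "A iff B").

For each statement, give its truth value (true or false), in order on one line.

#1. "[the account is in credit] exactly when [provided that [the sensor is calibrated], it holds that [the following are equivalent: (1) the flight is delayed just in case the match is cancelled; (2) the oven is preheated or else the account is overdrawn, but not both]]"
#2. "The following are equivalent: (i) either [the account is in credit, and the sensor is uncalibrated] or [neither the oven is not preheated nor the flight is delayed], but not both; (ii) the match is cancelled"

Let N = "the account is overdrawn" (True), K = "the sensor is calibrated" (False), G = "the flight is delayed" (True), S = "the match is cancelled" (False), W = "the oven is preheated" (False).

#1: This is not N iff (K -> ((G iff S) iff (W xor N))).

not N = not True = False
G iff S = True iff False = False
W xor N = False xor True = True
(G iff S) iff (W xor N) = False iff True = False
K -> ((G iff S) iff (W xor N)) = False -> False = True
not N iff (K -> ((G iff S) iff (W xor N))) = False iff True = False
So #1 is false.

#2: In symbols: ((not N and not K) xor (not W nor G)) iff S

not N = not True = False
not K = not False = True
not N and not K = False and True = False
not W = not False = True
not W nor G = True nor True = False
(not N and not K) xor (not W nor G) = False xor False = False
((not N and not K) xor (not W nor G)) iff S = False iff False = True
So #2 is true.

#1 False; #2 True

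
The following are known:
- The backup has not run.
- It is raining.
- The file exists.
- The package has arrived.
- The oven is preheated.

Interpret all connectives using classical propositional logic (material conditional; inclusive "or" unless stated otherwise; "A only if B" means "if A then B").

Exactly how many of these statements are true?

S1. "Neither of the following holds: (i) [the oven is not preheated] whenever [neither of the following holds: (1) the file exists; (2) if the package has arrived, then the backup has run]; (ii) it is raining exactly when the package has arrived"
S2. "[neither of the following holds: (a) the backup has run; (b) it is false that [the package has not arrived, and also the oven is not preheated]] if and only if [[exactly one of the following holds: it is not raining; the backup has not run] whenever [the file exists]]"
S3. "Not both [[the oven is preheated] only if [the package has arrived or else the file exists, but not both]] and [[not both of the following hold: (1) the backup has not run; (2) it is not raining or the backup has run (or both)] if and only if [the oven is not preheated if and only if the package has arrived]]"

1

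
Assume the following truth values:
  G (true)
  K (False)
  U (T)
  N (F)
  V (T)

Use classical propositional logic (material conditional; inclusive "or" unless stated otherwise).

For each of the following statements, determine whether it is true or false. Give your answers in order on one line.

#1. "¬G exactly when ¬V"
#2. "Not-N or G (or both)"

#1: Parsed as ~G <-> ~V

~G = ~T = F
~V = ~T = F
~G <-> ~V = F <-> F = T
Hence #1 is true.

#2: In symbols: ~N | G

~N = ~F = T
~N | G = T | T = T
Thus #2 is true.

#1 T / #2 T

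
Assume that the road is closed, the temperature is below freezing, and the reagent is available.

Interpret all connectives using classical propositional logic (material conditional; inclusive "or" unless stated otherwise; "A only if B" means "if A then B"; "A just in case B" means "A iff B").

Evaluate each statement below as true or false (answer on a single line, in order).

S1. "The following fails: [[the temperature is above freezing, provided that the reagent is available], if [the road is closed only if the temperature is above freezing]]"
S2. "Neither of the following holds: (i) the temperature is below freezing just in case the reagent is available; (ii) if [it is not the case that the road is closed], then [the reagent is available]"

Let P = "the road is closed" (True), Q = "the temperature is below freezing" (True), R = "the reagent is available" (True).

S1: Parsed as not ((P -> not Q) -> (R -> not Q))

not Q = not True = False
P -> not Q = True -> False = False
not Q = not True = False
R -> not Q = True -> False = False
(P -> not Q) -> (R -> not Q) = False -> False = True
not ((P -> not Q) -> (R -> not Q)) = not True = False
So S1 is false.

S2: In symbols: (Q iff R) nor (not P -> R)

Q iff R = True iff True = True
not P = not True = False
not P -> R = False -> True = True
(Q iff R) nor (not P -> R) = True nor True = False
So S2 is false.

S1 F / S2 F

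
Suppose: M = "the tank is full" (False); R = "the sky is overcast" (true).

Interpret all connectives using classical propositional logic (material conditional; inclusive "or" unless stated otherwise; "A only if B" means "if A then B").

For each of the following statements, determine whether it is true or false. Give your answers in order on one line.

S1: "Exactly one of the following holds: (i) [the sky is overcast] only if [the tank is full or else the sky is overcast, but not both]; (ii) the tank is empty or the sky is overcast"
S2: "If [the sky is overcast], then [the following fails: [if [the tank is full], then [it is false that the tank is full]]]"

S1: This is (R -> (M xor R)) xor (~M | R).

M xor R = F xor T = T
R -> (M xor R) = T -> T = T
~M = ~F = T
~M | R = T | T = T
(R -> (M xor R)) xor (~M | R) = T xor T = F
Thus S1 is false.

S2: Formalization: R -> ~(M -> ~M)

~M = ~F = T
M -> ~M = F -> T = T
~(M -> ~M) = ~T = F
R -> ~(M -> ~M) = T -> F = F
Hence S2 is false.

S1 F, S2 F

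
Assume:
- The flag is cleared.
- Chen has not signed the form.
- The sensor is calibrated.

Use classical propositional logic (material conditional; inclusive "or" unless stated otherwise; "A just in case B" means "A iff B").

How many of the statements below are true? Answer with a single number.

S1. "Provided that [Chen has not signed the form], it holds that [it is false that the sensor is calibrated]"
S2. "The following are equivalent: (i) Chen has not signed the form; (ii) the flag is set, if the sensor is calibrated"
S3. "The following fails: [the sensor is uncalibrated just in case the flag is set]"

0

Let K = "Chen has signed the form" (False), H = "the sensor is calibrated" (True), S = "the flag is set" (False).

S1: In symbols: not K -> not H

not K = not False = True
not H = not True = False
not K -> not H = True -> False = False
Thus S1 is false.

S2: Formalization: not K iff (H -> S)

not K = not False = True
H -> S = True -> False = False
not K iff (H -> S) = True iff False = False
Thus S2 is false.

S3: Parsed as not (not H iff S)

not H = not True = False
not H iff S = False iff False = True
not (not H iff S) = not True = False
Hence S3 is false.

Count: 0.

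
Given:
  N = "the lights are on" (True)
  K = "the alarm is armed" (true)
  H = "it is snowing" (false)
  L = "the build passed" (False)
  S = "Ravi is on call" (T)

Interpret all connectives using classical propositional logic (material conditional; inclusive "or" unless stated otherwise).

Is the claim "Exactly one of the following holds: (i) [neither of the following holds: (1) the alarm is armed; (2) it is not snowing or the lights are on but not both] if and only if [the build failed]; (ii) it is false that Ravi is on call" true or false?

False

Parsed as ((K ↓ (¬H ⊕ N)) ↔ ¬L) ⊕ ¬S

¬H = ¬F = T
¬H ⊕ N = T ⊕ T = F
K ↓ (¬H ⊕ N) = T ↓ F = F
¬L = ¬F = T
(K ↓ (¬H ⊕ N)) ↔ ¬L = F ↔ T = F
¬S = ¬T = F
((K ↓ (¬H ⊕ N)) ↔ ¬L) ⊕ ¬S = F ⊕ F = F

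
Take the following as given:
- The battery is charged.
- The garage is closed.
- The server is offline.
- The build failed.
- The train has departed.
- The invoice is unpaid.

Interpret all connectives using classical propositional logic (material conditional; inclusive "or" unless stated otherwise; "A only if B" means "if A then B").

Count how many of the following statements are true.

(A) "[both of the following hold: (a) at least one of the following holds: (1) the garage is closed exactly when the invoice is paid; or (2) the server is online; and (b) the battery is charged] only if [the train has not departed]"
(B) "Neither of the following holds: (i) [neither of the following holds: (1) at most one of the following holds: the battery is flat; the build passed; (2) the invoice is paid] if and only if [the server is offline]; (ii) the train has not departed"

2

Let N = "the garage is closed" (T), D = "the invoice is paid" (F), U = "the server is online" (F), K = "the battery is charged" (T), G = "the train has departed" (T), R = "the build passed" (F).

(A): Formalization: (((N ↔ D) ∨ U) ∧ K) → ¬G

N ↔ D = T ↔ F = F
(N ↔ D) ∨ U = F ∨ F = F
((N ↔ D) ∨ U) ∧ K = F ∧ T = F
¬G = ¬T = F
(((N ↔ D) ∨ U) ∧ K) → ¬G = F → F = T
Thus (A) is true.

(B): Formalization: (((¬K ↑ R) ↓ D) ↔ ¬U) ↓ ¬G

¬K = ¬T = F
¬K ↑ R = F ↑ F = T
(¬K ↑ R) ↓ D = T ↓ F = F
¬U = ¬F = T
((¬K ↑ R) ↓ D) ↔ ¬U = F ↔ T = F
¬G = ¬T = F
(((¬K ↑ R) ↓ D) ↔ ¬U) ↓ ¬G = F ↓ F = T
So (B) is true.

True statements: 2 ((A), (B)).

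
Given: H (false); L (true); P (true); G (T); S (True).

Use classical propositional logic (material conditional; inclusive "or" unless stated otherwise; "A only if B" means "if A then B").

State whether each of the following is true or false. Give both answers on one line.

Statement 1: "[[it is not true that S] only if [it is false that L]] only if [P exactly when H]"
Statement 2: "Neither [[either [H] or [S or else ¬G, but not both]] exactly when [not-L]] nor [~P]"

Statement 1: Formalization: (~S -> ~L) -> (P <-> H)

~S = ~T = F
~L = ~T = F
~S -> ~L = F -> F = T
P <-> H = T <-> F = F
(~S -> ~L) -> (P <-> H) = T -> F = F
Hence Statement 1 is false.

Statement 2: Formalization: ((H | (S xor ~G)) <-> ~L) nor ~P

~G = ~T = F
S xor ~G = T xor F = T
H | (S xor ~G) = F | T = T
~L = ~T = F
(H | (S xor ~G)) <-> ~L = T <-> F = F
~P = ~T = F
((H | (S xor ~G)) <-> ~L) nor ~P = F nor F = T
Hence Statement 2 is true.

Statement 1 False; Statement 2 True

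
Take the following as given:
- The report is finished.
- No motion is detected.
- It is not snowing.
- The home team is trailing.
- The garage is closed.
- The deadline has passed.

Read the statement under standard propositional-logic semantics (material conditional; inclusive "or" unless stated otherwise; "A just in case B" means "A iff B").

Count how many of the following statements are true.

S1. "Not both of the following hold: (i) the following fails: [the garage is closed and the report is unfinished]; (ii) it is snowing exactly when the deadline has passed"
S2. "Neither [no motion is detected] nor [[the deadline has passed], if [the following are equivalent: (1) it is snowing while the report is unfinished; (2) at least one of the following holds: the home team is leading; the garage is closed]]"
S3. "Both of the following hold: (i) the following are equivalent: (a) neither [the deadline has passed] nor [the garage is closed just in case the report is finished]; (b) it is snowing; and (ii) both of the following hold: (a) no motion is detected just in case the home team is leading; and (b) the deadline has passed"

1

Let U = "the garage is closed" (True), P = "the report is finished" (True), R = "it is snowing" (False), V = "the deadline has passed" (True), Q = "motion is detected" (False), S = "the home team is leading" (False).

S1: Formalization: not (U and not P) nand (R iff V)

not P = not True = False
U and not P = True and False = False
not (U and not P) = not False = True
R iff V = False iff True = False
not (U and not P) nand (R iff V) = True nand False = True
Hence S1 is true.

S2: In symbols: not Q nor (((R and not P) iff (S or U)) -> V)

not Q = not False = True
not P = not True = False
R and not P = False and False = False
S or U = False or True = True
(R and not P) iff (S or U) = False iff True = False
((R and not P) iff (S or U)) -> V = False -> True = True
not Q nor (((R and not P) iff (S or U)) -> V) = True nor True = False
Hence S2 is false.

S3: Formalization: ((V nor (U iff P)) iff R) and ((not Q iff S) and V)

U iff P = True iff True = True
V nor (U iff P) = True nor True = False
(V nor (U iff P)) iff R = False iff False = True
not Q = not False = True
not Q iff S = True iff False = False
(not Q iff S) and V = False and True = False
((V nor (U iff P)) iff R) and ((not Q iff S) and V) = True and False = False
So S3 is false.

1 of the 3 statements is true.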